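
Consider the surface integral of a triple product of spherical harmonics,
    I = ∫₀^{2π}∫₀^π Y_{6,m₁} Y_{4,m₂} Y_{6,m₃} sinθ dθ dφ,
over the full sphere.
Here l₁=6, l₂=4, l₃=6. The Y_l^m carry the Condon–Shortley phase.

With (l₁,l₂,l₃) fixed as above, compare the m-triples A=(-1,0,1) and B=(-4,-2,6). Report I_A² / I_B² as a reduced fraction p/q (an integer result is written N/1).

4096/13365

l's match ⇒ only the (l;m) 3-j factors differ between A and B.
A: triangle coeff Δ(6,4,6) = 1/15315300; Σ_t [0,4]: t=0:+1/2903040 t=1:−1/51840 t=2:+1/11520 t=3:−1/20736 t=4:+1/414720 = 1/45360; (3j)²=1024/153153 [(6 4 6; -1 0 1)], sign=-1
B: triangle coeff Δ(6,4,6) = 1/15315300; Σ_t [2,2]: t=2:+1/3870720 = 1/3870720; (3j)²=135/6188 [(6 4 6; -4 -2 6)], sign=+1
I_A²/I_B² = (1024/153153)/(135/6188) = 4096/13365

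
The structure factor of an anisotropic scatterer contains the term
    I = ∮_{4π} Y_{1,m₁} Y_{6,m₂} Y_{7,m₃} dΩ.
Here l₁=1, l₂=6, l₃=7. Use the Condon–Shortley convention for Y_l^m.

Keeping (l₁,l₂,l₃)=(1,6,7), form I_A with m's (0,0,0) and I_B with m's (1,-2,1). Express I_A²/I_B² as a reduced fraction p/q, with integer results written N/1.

l's match ⇒ only the (l;m) 3-j factors differ between A and B.
A: triangle coeff Δ(1,6,7) = 1/1365; Σ_t [0,0]: t=0:+1/518400 = 1/518400; (3j)²=7/195 [(1 6 7; 0 0 0)], sign=-1
B: triangle coeff Δ(1,6,7) = 1/1365; Σ_t [0,0]: t=0:+1/1935360 = 1/1935360; (3j)²=1/91 [(1 6 7; 1 -2 1)], sign=+1
I_A²/I_B² = (7/195)/(1/91) = 49/15

49/15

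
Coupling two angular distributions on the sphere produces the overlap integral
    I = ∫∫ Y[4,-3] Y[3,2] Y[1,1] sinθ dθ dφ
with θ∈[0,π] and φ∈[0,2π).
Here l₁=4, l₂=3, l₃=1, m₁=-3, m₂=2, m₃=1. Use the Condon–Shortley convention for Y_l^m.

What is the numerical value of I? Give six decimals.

-0.282095

m-sum 0 ✓  L=8 even ✓  1≤1≤7 ✓
Π(2lᵢ+1) = 9×7×3 = 189
triangle coeff Δ(4,3,1) = 1/252
Σ_t [3,3]: t=3:−1/36 = -1/36
(3j)²=4/63 [(4 3 1; 0 0 0)], sign=+1
Σ_t [5,5]: t=5:−1/240 = -1/240
(3j)²=1/12 [(4 3 1; -3 2 1)], sign=-1
⇒ 4πI² = 1/1
I = (-1)√(1/1/(4π)) = -0.28209479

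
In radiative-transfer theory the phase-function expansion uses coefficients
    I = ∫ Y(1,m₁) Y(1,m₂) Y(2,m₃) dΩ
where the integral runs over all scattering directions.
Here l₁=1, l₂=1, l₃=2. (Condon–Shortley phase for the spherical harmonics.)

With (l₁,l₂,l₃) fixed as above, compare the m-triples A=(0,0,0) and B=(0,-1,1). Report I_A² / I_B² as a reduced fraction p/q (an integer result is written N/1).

Shared (l₁,l₂,l₃)=(1,1,2): N and (l;000)² cancel in I_A²/I_B².
A: Δ = 0!·2!·2!/5! = 1/30; Racah Σ t=0..0: t=0:+1/1 = 1/1; ⇒ 3j(1 1 2; 0 0 0)² = 2/15, sgn +1
B: Δ = 0!·2!·2!/5! = 1/30; Racah Σ t=0..0: t=0:+1/2 = 1/2; ⇒ 3j(1 1 2; 0 -1 1)² = 1/10, sgn -1
I_A²/I_B² = (2/15)/(1/10) = 4/3

4/3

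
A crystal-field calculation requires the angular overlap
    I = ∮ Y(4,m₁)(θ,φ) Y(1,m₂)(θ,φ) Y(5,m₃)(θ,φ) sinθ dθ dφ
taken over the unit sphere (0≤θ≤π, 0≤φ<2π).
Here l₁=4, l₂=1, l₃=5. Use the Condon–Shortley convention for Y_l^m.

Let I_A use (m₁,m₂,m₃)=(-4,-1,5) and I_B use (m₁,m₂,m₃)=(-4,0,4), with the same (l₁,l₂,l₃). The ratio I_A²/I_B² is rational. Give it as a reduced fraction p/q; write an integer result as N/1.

Shared (l₁,l₂,l₃)=(4,1,5): N and (l;000)² cancel in I_A²/I_B².
A: Δ = 0!·8!·2!/11! = 1/495; Racah Σ t=0..0: t=0:+1/80640 = 1/80640; ⇒ 3j(4 1 5; -4 -1 5)² = 1/11, sgn +1
B: Δ = 0!·8!·2!/11! = 1/495; Racah Σ t=0..0: t=0:+1/40320 = 1/40320; ⇒ 3j(4 1 5; -4 0 4)² = 1/55, sgn -1
I_A²/I_B² = (1/11)/(1/55) = 5/1

5/1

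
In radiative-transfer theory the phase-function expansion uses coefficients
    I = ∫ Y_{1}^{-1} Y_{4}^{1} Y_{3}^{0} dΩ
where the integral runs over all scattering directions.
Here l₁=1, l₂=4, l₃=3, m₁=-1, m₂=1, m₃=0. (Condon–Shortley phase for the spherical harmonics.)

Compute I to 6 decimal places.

-0.194664

Rules hold: Σm=0, L=8 even, 3≤3≤5.
N = 3·9·7 = 189
Δ = 2!·0!·6!/9! = 1/252
Racah Σ t=1..1: t=1:−1/36 = -1/36
⇒ 3j(1 4 3; 0 0 0)² = 4/63, sgn +1
Racah Σ t=2..2: t=2:+1/72 = 1/72
⇒ 3j(1 4 3; -1 1 0)² = 5/126, sgn -1
4πI² = N·(3j₀)²·(3jₘ)² = 10/21
I = -1·√(0.47619/4π) = -0.19466390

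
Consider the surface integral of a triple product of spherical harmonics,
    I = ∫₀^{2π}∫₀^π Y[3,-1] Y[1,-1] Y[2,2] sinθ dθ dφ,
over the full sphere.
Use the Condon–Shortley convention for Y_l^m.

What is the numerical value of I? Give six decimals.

Rules hold: Σm=0, L=6 even, 2≤2≤4.
N = 7·3·5 = 105
Δ = 2!·4!·0!/7! = 1/105
Racah Σ t=1..1: t=1:−1/4 = -1/4
⇒ 3j(3 1 2; 0 0 0)² = 3/35, sgn -1
Racah Σ t=0..0: t=0:+1/48 = 1/48
⇒ 3j(3 1 2; -1 -1 2)² = 1/105, sgn +1
4πI² = N·(3j₀)²·(3jₘ)² = 3/35
I = -1·√(0.0857143/4π) = -0.08258890

-0.082589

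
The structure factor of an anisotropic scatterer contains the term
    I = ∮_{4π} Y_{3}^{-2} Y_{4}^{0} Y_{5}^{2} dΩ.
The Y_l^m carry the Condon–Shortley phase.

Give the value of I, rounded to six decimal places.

-0.065427

Checks pass: Σm=0; 12 even; l₃=5∈[1,7].
(2·3+1)(2·4+1)(2·5+1) = 693
Δ: 2! 4! 6! / 13! → 1/180180
sum: t=0:+1/576 t=1:−1/144 t=2:+1/576 = -1/288
3j²(3 4 5; 0 0 0) = Δ·Π!·Σ² = 20/1001  (sign +1)
sum: t=1:−1/864 t=2:+1/576 = 1/1728
3j²(3 4 5; -2 0 2) = Δ·Π!·Σ² = 5/1287  (sign -1)
combine: 4πI² = 693·20/1001·5/1287 = 100/1859
take √, sign -1: I = -0.06542675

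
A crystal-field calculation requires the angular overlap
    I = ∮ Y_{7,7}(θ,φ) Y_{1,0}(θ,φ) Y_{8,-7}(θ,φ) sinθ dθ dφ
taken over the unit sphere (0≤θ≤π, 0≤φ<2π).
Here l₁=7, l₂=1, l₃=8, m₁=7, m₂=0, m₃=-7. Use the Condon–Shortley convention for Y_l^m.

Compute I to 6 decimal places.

-0.118504

Checks pass: Σm=0; 16 even; l₃=8∈[6,8].
(2·7+1)(2·1+1)(2·8+1) = 765
Δ: 0! 14! 2! / 17! → 1/2040
sum: t=0:+1/25401600 = 1/25401600
3j²(7 1 8; 0 0 0) = Δ·Π!·Σ² = 8/255  (sign +1)
sum: t=0:+1/87178291200 = 1/87178291200
3j²(7 1 8; 7 0 -7) = Δ·Π!·Σ² = 1/136  (sign -1)
combine: 4πI² = 765·8/255·1/136 = 3/17
take √, sign -1: I = -0.11850352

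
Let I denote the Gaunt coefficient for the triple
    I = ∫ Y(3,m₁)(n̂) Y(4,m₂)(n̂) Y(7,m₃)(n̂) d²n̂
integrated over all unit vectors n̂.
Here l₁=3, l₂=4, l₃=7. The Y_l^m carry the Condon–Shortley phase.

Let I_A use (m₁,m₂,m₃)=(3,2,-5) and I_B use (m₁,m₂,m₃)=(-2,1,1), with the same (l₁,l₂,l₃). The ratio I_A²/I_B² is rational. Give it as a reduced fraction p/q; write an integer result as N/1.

11/4

Shared (l₁,l₂,l₃)=(3,4,7): N and (l;000)² cancel in I_A²/I_B².
A: Δ = 0!·6!·8!/15! = 1/45045; Racah Σ t=0..0: t=0:+1/1036800 = 1/1036800; ⇒ 3j(3 4 7; 3 2 -5)² = 4/195, sgn +1
B: Δ = 0!·6!·8!/15! = 1/45045; Racah Σ t=0..0: t=0:+1/86400 = 1/86400; ⇒ 3j(3 4 7; -2 1 1)² = 16/2145, sgn +1
I_A²/I_B² = (4/195)/(16/2145) = 11/4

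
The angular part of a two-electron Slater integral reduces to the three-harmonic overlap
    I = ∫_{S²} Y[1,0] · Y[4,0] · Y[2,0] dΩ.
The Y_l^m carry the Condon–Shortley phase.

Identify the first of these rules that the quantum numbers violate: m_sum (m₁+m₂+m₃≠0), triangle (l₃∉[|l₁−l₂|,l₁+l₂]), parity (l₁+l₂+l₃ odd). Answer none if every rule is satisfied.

azimuthal sum: 0 + 0 + 0 = 0  ✓
3 ≤ 2 ≤ 5 (triangle on l)  ✗
L = 1 + 4 + 2 = 7 (odd)

triangle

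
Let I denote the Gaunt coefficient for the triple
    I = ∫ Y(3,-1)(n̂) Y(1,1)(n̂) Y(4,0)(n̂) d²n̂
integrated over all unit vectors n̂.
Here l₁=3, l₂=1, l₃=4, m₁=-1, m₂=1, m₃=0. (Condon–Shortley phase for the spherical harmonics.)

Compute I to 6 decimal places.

0.150786

Rules hold: Σm=0, L=8 even, 2≤4≤4.
N = 7·3·9 = 189
Δ = 0!·6!·2!/9! = 1/252
Racah Σ t=0..0: t=0:+1/36 = 1/36
⇒ 3j(3 1 4; 0 0 0)² = 4/63, sgn +1
Racah Σ t=0..0: t=0:+1/96 = 1/96
⇒ 3j(3 1 4; -1 1 0)² = 1/42, sgn +1
4πI² = N·(3j₀)²·(3jₘ)² = 2/7
I = +1·√(0.285714/4π) = 0.15078601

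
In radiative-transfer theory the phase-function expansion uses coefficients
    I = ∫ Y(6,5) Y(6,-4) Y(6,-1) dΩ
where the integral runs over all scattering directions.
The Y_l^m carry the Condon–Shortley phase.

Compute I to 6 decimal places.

0.130527

Rules hold: Σm=0, L=18 even, 0≤6≤12.
N = 13·13·13 = 2197
Δ = 6!·6!·6!/19! = 1/325909584
Racah Σ t=0..6: t=0:+1/373248000 t=1:−1/1728000 t=2:+1/110592 t=3:−1/46656 t=4:+1/110592 t=5:−1/1728000 t=6:+1/373248000 = -7/1555200
⇒ 3j(6 6 6; 0 0 0)² = 400/46189, sgn -1
Racah Σ t=0..1: t=0:+1/4147200 t=1:−1/10368000 = 1/6912000
⇒ 3j(6 6 6; 5 -4 -1)² = 189/16796, sgn -1
4πI² = N·(3j₀)²·(3jₘ)² = 245700/1147619
I = +1·√(0.214095/4π) = 0.13052653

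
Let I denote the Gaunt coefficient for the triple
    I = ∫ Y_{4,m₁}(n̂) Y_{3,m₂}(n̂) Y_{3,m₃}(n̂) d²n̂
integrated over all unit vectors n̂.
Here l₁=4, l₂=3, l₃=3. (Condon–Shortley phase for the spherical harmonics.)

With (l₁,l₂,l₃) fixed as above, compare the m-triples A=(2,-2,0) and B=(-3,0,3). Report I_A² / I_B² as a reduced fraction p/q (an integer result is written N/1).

l's match ⇒ only the (l;m) 3-j factors differ between A and B.
A: triangle coeff Δ(4,3,3) = 1/34650; Σ_t [0,1]: t=0:+1/96 t=1:−1/72 = -1/288; (3j)²=1/462 [(4 3 3; 2 -2 0)], sign=+1
B: triangle coeff Δ(4,3,3) = 1/34650; Σ_t [3,3]: t=3:−1/288 = -1/288; (3j)²=1/22 [(4 3 3; -3 0 3)], sign=-1
I_A²/I_B² = (1/462)/(1/22) = 1/21

1/21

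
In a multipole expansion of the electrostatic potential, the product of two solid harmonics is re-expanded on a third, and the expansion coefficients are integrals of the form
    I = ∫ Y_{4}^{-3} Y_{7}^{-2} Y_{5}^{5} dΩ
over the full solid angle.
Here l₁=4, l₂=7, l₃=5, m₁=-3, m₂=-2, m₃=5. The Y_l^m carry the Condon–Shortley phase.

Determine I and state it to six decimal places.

-0.045821

Rules hold: Σm=0, L=16 even, 3≤5≤11.
N = 9·15·11 = 1485
Δ = 6!·2!·8!/17! = 1/6126120
Racah Σ t=2..4: t=2:+1/69120 t=3:−1/20736 t=4:+1/69120 = -1/51840
⇒ 3j(4 7 5; 0 0 0)² = 280/21879, sgn +1
Racah Σ t=5..5: t=5:−1/9676800 = -1/9676800
⇒ 3j(4 7 5; -3 -2 5)² = 27/19448, sgn -1
4πI² = N·(3j₀)²·(3jₘ)² = 14175/537251
I = -1·√(0.0263843/4π) = -0.04582136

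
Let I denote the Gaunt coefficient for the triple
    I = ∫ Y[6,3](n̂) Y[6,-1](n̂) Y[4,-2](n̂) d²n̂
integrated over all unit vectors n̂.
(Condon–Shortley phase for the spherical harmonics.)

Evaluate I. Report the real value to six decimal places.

Checks pass: Σm=0; 16 even; l₃=4∈[0,12].
(2·6+1)(2·6+1)(2·4+1) = 1521
Δ: 8! 4! 4! / 17! → 1/15315300
sum: t=2:+1/829440 t=3:−1/25920 t=4:+1/9216 t=5:−1/25920 t=6:+1/829440 = 7/207360
3j²(6 6 4; 0 0 0) = Δ·Π!·Σ² = 28/2431  (sign +1)
sum: t=1:−1/483840 t=2:+1/51840 t=3:−1/69120 = 1/362880
3j²(6 6 4; 3 -1 -2) = Δ·Π!·Σ² = 16/17017  (sign +1)
combine: 4πI² = 1521·28/2431·16/17017 = 576/34969
take √, sign +1: I = 0.03620468

0.036205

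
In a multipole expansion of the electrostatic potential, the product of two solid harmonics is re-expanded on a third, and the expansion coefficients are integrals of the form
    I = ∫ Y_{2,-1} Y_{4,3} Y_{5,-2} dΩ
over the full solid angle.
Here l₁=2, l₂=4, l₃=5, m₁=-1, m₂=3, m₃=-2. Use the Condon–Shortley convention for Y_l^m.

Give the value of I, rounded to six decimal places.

L=11 odd ⇒ parity kills the (l;000) factor ⇒ I = 0

0.000000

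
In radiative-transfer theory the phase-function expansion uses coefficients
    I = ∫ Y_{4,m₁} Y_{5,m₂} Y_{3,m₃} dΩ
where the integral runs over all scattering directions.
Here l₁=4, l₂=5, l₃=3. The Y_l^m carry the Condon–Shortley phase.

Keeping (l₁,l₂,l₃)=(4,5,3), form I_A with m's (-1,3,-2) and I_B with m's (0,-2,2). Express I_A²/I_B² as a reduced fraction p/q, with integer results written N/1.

l's match ⇒ only the (l;m) 3-j factors differ between A and B.
A: triangle coeff Δ(4,5,3) = 1/180180; Σ_t [4,5]: t=4:+1/1152 t=5:−1/1440 = 1/5760; (3j)²=1/858 [(4 5 3; -1 3 -2)], sign=-1
B: triangle coeff Δ(4,5,3) = 1/180180; Σ_t [2,3]: t=2:+1/576 t=3:−1/864 = 1/1728; (3j)²=5/1287 [(4 5 3; 0 -2 2)], sign=-1
I_A²/I_B² = (1/858)/(5/1287) = 3/10

3/10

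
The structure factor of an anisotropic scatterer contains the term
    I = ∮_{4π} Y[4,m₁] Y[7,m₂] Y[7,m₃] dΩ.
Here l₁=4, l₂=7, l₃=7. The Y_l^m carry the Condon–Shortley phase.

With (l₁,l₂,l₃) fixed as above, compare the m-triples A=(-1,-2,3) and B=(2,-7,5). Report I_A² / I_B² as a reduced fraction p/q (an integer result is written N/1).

62500/99099

Same 4,7,7: normalisation and zero-m 3j drop out of the ratio.
A: Δ: 4! 4! 10! / 19! → 1/58198140; sum: t=1:−1/2488320 t=2:+1/725760 t=3:−1/1935360 t=4:+1/52254720 = 5/10450944; 3j²(4 7 7; -1 -2 3) = Δ·Π!·Σ² = 31250/2909907  (sign +1)
B: Δ: 4! 4! 10! / 19! → 1/58198140; sum: t=0:+1/348364800 = 1/348364800; 3j²(4 7 7; 2 -7 5) = Δ·Π!·Σ² = 11/646  (sign +1)
I_A²/I_B² = (31250/2909907)/(11/646) = 62500/99099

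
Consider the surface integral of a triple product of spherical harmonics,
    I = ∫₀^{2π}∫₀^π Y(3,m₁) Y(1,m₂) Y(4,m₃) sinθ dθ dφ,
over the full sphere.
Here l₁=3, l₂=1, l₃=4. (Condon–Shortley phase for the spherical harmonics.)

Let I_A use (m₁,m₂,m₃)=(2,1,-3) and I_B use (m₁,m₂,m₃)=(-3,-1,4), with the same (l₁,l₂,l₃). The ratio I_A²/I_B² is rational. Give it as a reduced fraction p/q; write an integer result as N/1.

3/4

Same 3,1,4: normalisation and zero-m 3j drop out of the ratio.
A: Δ: 0! 6! 2! / 9! → 1/252; sum: t=0:+1/240 = 1/240; 3j²(3 1 4; 2 1 -3) = Δ·Π!·Σ² = 1/12  (sign -1)
B: Δ: 0! 6! 2! / 9! → 1/252; sum: t=0:+1/1440 = 1/1440; 3j²(3 1 4; -3 -1 4) = Δ·Π!·Σ² = 1/9  (sign +1)
I_A²/I_B² = (1/12)/(1/9) = 3/4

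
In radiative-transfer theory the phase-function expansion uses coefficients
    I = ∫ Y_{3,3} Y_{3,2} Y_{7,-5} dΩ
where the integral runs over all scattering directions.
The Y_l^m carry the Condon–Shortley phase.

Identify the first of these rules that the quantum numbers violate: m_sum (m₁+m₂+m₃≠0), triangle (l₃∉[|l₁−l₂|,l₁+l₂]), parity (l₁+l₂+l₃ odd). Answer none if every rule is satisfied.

triangle

azimuthal sum: 3 + 2 − 5 = 0  ✓
0 ≤ 7 ≤ 6 (triangle on l)  ✗
L = 3 + 3 + 7 = 13 (odd)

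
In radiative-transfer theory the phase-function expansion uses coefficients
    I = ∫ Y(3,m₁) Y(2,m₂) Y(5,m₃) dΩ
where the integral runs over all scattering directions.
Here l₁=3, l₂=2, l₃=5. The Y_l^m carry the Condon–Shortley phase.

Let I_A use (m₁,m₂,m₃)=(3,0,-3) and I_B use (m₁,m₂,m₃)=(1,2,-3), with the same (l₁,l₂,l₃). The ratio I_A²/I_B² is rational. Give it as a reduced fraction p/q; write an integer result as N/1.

2/5

Shared (l₁,l₂,l₃)=(3,2,5): N and (l;000)² cancel in I_A²/I_B².
A: Δ = 0!·6!·4!/11! = 1/2310; Racah Σ t=0..0: t=0:+1/2880 = 1/2880; ⇒ 3j(3 2 5; 3 0 -3)² = 2/165, sgn +1
B: Δ = 0!·6!·4!/11! = 1/2310; Racah Σ t=0..0: t=0:+1/1152 = 1/1152; ⇒ 3j(3 2 5; 1 2 -3)² = 1/33, sgn +1
I_A²/I_B² = (2/165)/(1/33) = 2/5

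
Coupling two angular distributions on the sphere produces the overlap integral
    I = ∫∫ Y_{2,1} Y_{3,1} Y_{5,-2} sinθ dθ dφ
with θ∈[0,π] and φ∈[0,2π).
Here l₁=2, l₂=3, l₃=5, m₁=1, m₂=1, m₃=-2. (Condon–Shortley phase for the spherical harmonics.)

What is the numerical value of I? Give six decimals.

0.245532

Rules hold: Σm=0, L=10 even, 1≤5≤5.
N = 5·7·11 = 385
Δ = 0!·4!·6!/11! = 1/2310
Racah Σ t=0..0: t=0:+1/144 = 1/144
⇒ 3j(2 3 5; 0 0 0)² = 10/231, sgn -1
Racah Σ t=0..0: t=0:+1/288 = 1/288
⇒ 3j(2 3 5; 1 1 -2)² = 1/22, sgn -1
4πI² = N·(3j₀)²·(3jₘ)² = 25/33
I = +1·√(0.757576/4π) = 0.24553200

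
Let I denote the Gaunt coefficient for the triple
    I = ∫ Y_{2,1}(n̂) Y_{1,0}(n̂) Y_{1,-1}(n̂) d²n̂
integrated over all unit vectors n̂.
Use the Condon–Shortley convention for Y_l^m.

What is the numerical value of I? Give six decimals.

-0.218510

m-sum 0 ✓  L=4 even ✓  1≤1≤3 ✓
Π(2lᵢ+1) = 5×3×3 = 45
triangle coeff Δ(2,1,1) = 1/30
Σ_t [1,1]: t=1:−1/1 = -1/1
(3j)²=2/15 [(2 1 1; 0 0 0)], sign=+1
Σ_t [1,1]: t=1:−1/2 = -1/2
(3j)²=1/10 [(2 1 1; 1 0 -1)], sign=-1
⇒ 4πI² = 3/5
I = (-1)√(3/5/(4π)) = -0.21850969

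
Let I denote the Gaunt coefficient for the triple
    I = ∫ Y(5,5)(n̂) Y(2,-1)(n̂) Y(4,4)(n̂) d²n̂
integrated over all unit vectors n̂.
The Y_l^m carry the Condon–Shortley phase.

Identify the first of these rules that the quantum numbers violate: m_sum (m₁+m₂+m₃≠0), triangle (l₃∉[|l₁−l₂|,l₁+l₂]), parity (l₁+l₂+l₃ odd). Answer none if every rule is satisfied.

azimuthal sum: 5 − 1 + 4 = 8  ✗
3 ≤ 4 ≤ 7 (triangle on l)
L = 5 + 2 + 4 = 11 (odd)

m_sum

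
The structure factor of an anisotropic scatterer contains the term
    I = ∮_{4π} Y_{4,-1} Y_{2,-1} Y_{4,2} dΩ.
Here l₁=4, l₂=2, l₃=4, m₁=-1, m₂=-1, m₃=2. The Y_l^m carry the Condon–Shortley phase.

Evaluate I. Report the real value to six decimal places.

0.127700

Checks pass: Σm=0; 10 even; l₃=4∈[2,6].
(2·4+1)(2·2+1)(2·4+1) = 405
Δ: 2! 6! 2! / 11! → 1/13860
sum: t=0:+1/192 t=1:−1/36 t=2:+1/192 = -5/288
3j²(4 2 4; 0 0 0) = Δ·Π!·Σ² = 20/693  (sign -1)
sum: t=0:+1/240 t=1:−1/96 = -1/160
3j²(4 2 4; -1 -1 2) = Δ·Π!·Σ² = 27/1540  (sign -1)
combine: 4πI² = 405·20/693·27/1540 = 1215/5929
take √, sign +1: I = 0.12770047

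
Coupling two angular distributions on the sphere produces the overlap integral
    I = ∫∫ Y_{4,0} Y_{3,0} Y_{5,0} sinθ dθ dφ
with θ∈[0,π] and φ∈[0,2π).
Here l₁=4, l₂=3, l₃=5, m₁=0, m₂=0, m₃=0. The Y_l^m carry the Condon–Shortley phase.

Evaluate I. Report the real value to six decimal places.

Checks pass: Σm=0; 12 even; l₃=5∈[1,7].
(2·4+1)(2·3+1)(2·5+1) = 693
Δ: 2! 6! 4! / 13! → 1/180180
sum: t=0:+1/576 t=1:−1/144 t=2:+1/576 = -1/288
3j²(4 3 5; 0 0 0) = Δ·Π!·Σ² = 20/1001  (sign +1)
(m-triple is (0,0,0) — same symbol as above.)
combine: 4πI² = 693·20/1001·20/1001 = 3600/13013
take √, sign +1: I = 0.14837393

0.148374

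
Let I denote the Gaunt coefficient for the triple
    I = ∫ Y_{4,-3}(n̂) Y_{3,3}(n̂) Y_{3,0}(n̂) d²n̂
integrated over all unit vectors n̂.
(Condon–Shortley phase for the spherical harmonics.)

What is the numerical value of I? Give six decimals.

m-sum 0 ✓  L=10 even ✓  1≤3≤7 ✓
Π(2lᵢ+1) = 9×7×7 = 441
triangle coeff Δ(4,3,3) = 1/34650
Σ_t [1,3]: t=1:−1/72 t=2:+1/16 t=3:−1/72 = 5/144
(3j)²=2/77 [(4 3 3; 0 0 0)], sign=-1
Σ_t [4,4]: t=4:+1/288 = 1/288
(3j)²=1/22 [(4 3 3; -3 3 0)], sign=-1
⇒ 4πI² = 63/121
I = (+1)√(63/121/(4π)) = 0.20355073

0.203551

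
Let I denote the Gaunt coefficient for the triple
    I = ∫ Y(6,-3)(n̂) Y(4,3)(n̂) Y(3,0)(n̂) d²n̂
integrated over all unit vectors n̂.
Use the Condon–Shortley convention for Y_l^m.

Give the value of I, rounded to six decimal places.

l₁+l₂+l₃=13 is odd: 3j(l;000)=0 ⇒ I=0

0.000000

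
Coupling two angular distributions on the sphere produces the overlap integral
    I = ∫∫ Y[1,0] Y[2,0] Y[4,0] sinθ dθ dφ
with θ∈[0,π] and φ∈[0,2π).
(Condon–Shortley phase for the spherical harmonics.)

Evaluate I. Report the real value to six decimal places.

triangle: need 1≤l₃≤3, have 4; I=0

0.000000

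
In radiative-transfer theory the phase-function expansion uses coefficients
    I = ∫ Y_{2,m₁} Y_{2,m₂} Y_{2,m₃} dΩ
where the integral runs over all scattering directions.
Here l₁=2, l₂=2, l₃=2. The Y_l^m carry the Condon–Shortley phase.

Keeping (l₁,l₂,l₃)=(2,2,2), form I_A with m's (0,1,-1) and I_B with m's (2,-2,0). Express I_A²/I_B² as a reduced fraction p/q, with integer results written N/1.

1/4

l's match ⇒ only the (l;m) 3-j factors differ between A and B.
A: triangle coeff Δ(2,2,2) = 1/630; Σ_t [1,2]: t=1:−1/2 t=2:+1/4 = -1/4; (3j)²=1/70 [(2 2 2; 0 1 -1)], sign=+1
B: triangle coeff Δ(2,2,2) = 1/630; Σ_t [0,0]: t=0:+1/8 = 1/8; (3j)²=2/35 [(2 2 2; 2 -2 0)], sign=+1
I_A²/I_B² = (1/70)/(2/35) = 1/4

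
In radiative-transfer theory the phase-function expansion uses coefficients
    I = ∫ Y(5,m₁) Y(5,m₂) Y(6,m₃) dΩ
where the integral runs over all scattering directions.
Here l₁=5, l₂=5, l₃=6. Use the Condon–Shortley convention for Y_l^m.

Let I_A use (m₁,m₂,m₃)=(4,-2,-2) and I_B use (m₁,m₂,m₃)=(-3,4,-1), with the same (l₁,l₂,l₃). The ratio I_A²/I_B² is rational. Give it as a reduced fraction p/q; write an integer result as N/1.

Same 5,5,6: normalisation and zero-m 3j drop out of the ratio.
A: Δ: 4! 6! 6! / 17! → 1/28588560; sum: t=0:+1/103680 t=1:−1/207360 = 1/207360; 3j²(5 5 6; 4 -2 -2) = Δ·Π!·Σ² = 21/2431  (sign +1)
B: Δ: 4! 6! 6! / 17! → 1/28588560; sum: t=3:−1/518400 t=4:+1/138240 = 11/2073600; 3j²(5 5 6; -3 4 -1) = Δ·Π!·Σ² = 77/4420  (sign -1)
I_A²/I_B² = (21/2431)/(77/4420) = 60/121

60/121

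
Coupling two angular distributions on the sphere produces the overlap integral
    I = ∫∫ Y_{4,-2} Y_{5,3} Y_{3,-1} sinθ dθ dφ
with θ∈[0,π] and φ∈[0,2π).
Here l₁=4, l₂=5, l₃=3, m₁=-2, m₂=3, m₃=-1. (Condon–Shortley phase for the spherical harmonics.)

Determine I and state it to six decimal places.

-0.144236

m-sum 0 ✓  L=12 even ✓  1≤3≤9 ✓
Π(2lᵢ+1) = 9×11×7 = 693
triangle coeff Δ(4,5,3) = 1/180180
Σ_t [2,4]: t=2:+1/576 t=3:−1/144 t=4:+1/576 = -1/288
(3j)²=20/1001 [(4 5 3; 0 0 0)], sign=+1
Σ_t [4,6]: t=4:+1/2304 t=5:−1/720 t=6:+1/5760 = -1/1280
(3j)²=27/1430 [(4 5 3; -2 3 -1)], sign=-1
⇒ 4πI² = 486/1859
I = (-1)√(486/1859/(4π)) = -0.14423595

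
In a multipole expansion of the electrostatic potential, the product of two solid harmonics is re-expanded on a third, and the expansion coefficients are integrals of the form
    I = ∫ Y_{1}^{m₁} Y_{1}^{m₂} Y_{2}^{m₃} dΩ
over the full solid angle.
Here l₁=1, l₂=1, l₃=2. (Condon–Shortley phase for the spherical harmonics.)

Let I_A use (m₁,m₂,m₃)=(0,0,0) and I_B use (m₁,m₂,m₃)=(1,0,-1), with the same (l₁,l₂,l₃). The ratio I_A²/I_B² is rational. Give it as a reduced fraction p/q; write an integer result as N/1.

4/3

Shared (l₁,l₂,l₃)=(1,1,2): N and (l;000)² cancel in I_A²/I_B².
A: Δ = 0!·2!·2!/5! = 1/30; Racah Σ t=0..0: t=0:+1/1 = 1/1; ⇒ 3j(1 1 2; 0 0 0)² = 2/15, sgn +1
B: Δ = 0!·2!·2!/5! = 1/30; Racah Σ t=0..0: t=0:+1/2 = 1/2; ⇒ 3j(1 1 2; 1 0 -1)² = 1/10, sgn -1
I_A²/I_B² = (2/15)/(1/10) = 4/3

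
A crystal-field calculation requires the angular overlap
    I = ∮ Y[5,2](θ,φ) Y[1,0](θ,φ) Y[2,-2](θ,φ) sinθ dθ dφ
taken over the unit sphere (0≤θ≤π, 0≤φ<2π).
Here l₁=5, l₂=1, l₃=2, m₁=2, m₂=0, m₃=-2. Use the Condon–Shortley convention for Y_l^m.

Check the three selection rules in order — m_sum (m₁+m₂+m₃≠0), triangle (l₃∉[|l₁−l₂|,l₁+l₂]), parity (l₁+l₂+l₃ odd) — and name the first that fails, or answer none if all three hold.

m₁+m₂+m₃ = 2 + 0 − 2 = 0  ✓
triangle: |5−1|=4 ≤ l₃=2 ≤ 5+1=6  ✗
parity: l₁+l₂+l₃ = 8 is even

triangle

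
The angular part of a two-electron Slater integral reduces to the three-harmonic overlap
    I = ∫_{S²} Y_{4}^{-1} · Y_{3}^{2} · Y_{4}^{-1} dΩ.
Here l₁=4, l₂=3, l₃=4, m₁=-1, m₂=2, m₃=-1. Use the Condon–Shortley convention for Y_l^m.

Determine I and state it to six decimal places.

l₁+l₂+l₃=11 is odd: 3j(l;000)=0 ⇒ I=0

0.000000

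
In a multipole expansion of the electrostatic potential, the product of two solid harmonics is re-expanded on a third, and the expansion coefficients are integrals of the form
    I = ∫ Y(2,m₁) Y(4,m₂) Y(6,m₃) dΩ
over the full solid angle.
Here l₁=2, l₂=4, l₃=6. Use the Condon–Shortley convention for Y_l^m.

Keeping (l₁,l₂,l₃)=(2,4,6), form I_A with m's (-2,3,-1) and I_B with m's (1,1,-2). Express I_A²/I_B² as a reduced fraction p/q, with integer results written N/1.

l's match ⇒ only the (l;m) 3-j factors differ between A and B.
A: triangle coeff Δ(2,4,6) = 1/6435; Σ_t [0,0]: t=0:+1/120960 = 1/120960; (3j)²=1/1287 [(2 4 6; -2 3 -1)], sign=-1
B: triangle coeff Δ(2,4,6) = 1/6435; Σ_t [0,0]: t=0:+1/4320 = 1/4320; (3j)²=224/6435 [(2 4 6; 1 1 -2)], sign=+1
I_A²/I_B² = (1/1287)/(224/6435) = 5/224

5/224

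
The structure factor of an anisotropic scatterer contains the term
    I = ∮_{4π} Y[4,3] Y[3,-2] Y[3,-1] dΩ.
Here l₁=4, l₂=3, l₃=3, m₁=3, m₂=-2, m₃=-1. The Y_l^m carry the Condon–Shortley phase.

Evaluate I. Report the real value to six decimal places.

-0.095955

Rules hold: Σm=0, L=10 even, 1≤3≤7.
N = 9·7·7 = 441
Δ = 4!·4!·2!/11! = 1/34650
Racah Σ t=1..3: t=1:−1/72 t=2:+1/16 t=3:−1/72 = 5/144
⇒ 3j(4 3 3; 0 0 0)² = 2/77, sgn -1
Racah Σ t=0..1: t=0:+1/144 t=1:−1/288 = 1/288
⇒ 3j(4 3 3; 3 -2 -1)² = 1/99, sgn +1
4πI² = N·(3j₀)²·(3jₘ)² = 14/121
I = -1·√(0.115702/4π) = -0.09595473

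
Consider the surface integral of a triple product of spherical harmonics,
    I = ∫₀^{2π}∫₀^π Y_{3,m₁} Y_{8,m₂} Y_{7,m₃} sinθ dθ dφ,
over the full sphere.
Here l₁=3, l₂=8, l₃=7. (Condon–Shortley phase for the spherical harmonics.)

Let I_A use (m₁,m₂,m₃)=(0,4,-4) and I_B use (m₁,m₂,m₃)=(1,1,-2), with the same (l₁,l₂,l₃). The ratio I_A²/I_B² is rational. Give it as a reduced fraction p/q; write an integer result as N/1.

l's match ⇒ only the (l;m) 3-j factors differ between A and B.
A: triangle coeff Δ(3,8,7) = 1/5290740; Σ_t [1,3]: t=1:−1/479001600 t=2:+1/29030400 t=3:−1/26127360 = -17/2874009600; (3j)²=17/25935 [(3 8 7; 0 4 -4)], sign=+1
B: triangle coeff Δ(3,8,7) = 1/5290740; Σ_t [0,2]: t=0:+1/104509440 t=1:−1/5806080 t=2:+1/4838400 = 23/522547200; (3j)²=529/377910 [(3 8 7; 1 1 -2)], sign=-1
I_A²/I_B² = (17/25935)/(529/377910) = 1734/3703

1734/3703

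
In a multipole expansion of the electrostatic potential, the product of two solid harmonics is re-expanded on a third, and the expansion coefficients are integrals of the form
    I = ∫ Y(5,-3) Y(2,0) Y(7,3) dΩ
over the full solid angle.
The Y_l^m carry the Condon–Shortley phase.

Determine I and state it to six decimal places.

-0.186208

Rules hold: Σm=0, L=14 even, 3≤7≤7.
N = 11·5·15 = 825
Δ = 0!·10!·4!/15! = 1/15015
Racah Σ t=0..0: t=0:+1/57600 = 1/57600
⇒ 3j(5 2 7; 0 0 0)² = 21/715, sgn -1
Racah Σ t=0..0: t=0:+1/322560 = 1/322560
⇒ 3j(5 2 7; -3 0 3)² = 18/1001, sgn +1
4πI² = N·(3j₀)²·(3jₘ)² = 810/1859
I = -1·√(0.435718/4π) = -0.18620781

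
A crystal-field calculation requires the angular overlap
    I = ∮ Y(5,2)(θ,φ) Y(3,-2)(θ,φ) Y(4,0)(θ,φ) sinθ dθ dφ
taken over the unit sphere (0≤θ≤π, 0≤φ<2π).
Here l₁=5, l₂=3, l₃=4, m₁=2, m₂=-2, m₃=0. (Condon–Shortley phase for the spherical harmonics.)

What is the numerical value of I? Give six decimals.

Checks pass: Σm=0; 12 even; l₃=4∈[2,8].
(2·5+1)(2·3+1)(2·4+1) = 693
Δ: 4! 6! 2! / 13! → 1/180180
sum: t=1:−1/576 t=2:+1/144 t=3:−1/576 = 1/288
3j²(5 3 4; 0 0 0) = Δ·Π!·Σ² = 20/1001  (sign +1)
sum: t=0:+1/864 t=1:−1/576 = -1/1728
3j²(5 3 4; 2 -2 0) = Δ·Π!·Σ² = 5/1287  (sign -1)
combine: 4πI² = 693·20/1001·5/1287 = 100/1859
take √, sign -1: I = -0.06542675

-0.065427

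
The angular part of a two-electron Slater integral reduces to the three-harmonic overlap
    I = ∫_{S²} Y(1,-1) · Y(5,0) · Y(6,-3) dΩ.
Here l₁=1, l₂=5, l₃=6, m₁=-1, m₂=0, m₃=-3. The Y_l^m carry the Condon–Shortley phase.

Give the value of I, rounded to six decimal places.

0.000000

Σmᵢ = -4 ≠ 0, so the φ-integral vanishes; I = 0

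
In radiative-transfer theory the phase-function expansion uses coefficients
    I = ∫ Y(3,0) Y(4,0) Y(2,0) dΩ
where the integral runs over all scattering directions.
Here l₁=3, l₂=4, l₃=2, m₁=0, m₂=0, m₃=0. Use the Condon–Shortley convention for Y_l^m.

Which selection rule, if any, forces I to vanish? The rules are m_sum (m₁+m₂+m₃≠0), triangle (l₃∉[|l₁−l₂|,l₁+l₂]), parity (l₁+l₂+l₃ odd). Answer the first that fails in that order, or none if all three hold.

parity

Σmᵢ = 0  ✓
l₃∈[|l₁−l₂|,l₁+l₂]=[1,7], have l₃=2  ✓
Σlᵢ = 9 ⇒ odd  ✗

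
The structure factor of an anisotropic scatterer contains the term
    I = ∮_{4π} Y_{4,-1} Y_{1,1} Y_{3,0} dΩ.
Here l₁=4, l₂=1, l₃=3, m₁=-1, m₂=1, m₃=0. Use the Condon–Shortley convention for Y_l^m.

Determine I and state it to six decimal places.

-0.194664

Checks pass: Σm=0; 8 even; l₃=3∈[3,5].
(2·4+1)(2·1+1)(2·3+1) = 189
Δ: 2! 6! 0! / 9! → 1/252
sum: t=1:−1/36 = -1/36
3j²(4 1 3; 0 0 0) = Δ·Π!·Σ² = 4/63  (sign +1)
sum: t=2:+1/72 = 1/72
3j²(4 1 3; -1 1 0) = Δ·Π!·Σ² = 5/126  (sign -1)
combine: 4πI² = 189·4/63·5/126 = 10/21
take √, sign -1: I = -0.19466390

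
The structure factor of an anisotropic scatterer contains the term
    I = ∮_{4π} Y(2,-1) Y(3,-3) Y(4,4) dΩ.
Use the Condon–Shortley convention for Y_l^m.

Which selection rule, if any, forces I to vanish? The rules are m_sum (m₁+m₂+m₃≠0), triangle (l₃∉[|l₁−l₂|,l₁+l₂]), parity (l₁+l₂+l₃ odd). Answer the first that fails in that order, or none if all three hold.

parity

m₁+m₂+m₃ = -1 − 3 + 4 = 0  ✓
triangle: |2−3|=1 ≤ l₃=4 ≤ 2+3=5  ✓
parity: l₁+l₂+l₃ = 9 is odd  ✗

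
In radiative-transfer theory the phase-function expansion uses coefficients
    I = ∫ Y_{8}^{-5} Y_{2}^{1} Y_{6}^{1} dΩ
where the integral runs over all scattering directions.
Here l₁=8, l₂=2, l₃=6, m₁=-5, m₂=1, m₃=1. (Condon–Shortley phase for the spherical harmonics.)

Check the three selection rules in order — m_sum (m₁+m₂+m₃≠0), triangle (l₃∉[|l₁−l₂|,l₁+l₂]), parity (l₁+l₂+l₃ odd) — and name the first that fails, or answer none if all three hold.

azimuthal sum: -5 + 1 + 1 = -3  ✗
6 ≤ 6 ≤ 10 (triangle on l)
L = 8 + 2 + 6 = 16 (even)

m_sum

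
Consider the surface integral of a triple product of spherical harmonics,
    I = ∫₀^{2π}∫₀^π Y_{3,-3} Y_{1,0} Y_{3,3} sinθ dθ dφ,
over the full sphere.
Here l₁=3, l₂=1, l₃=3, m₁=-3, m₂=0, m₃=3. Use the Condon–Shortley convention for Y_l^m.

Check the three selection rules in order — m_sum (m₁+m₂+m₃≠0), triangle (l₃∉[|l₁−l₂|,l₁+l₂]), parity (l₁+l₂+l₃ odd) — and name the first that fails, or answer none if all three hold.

Σmᵢ = 0  ✓
l₃∈[|l₁−l₂|,l₁+l₂]=[2,4], have l₃=3  ✓
Σlᵢ = 7 ⇒ odd  ✗

parity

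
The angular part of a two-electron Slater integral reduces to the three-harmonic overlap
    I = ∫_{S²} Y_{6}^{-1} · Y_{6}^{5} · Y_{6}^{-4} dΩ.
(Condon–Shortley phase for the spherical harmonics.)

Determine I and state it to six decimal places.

0.130527

Checks pass: Σm=0; 18 even; l₃=6∈[0,12].
(2·6+1)(2·6+1)(2·6+1) = 2197
Δ: 6! 6! 6! / 19! → 1/325909584
sum: t=0:+1/373248000 t=1:−1/1728000 t=2:+1/110592 t=3:−1/46656 t=4:+1/110592 t=5:−1/1728000 t=6:+1/373248000 = -7/1555200
3j²(6 6 6; 0 0 0) = Δ·Π!·Σ² = 400/46189  (sign -1)
sum: t=5:−1/4147200 t=6:+1/10368000 = -1/6912000
3j²(6 6 6; -1 5 -4) = Δ·Π!·Σ² = 189/16796  (sign -1)
combine: 4πI² = 2197·400/46189·189/16796 = 245700/1147619
take √, sign +1: I = 0.13052653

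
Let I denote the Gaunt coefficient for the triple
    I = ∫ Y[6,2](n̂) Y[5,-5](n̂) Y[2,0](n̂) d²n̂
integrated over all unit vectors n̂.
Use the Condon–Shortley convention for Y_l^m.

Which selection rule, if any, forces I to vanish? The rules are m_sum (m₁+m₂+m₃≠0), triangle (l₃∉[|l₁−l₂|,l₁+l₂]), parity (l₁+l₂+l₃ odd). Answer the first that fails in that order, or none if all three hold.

Σmᵢ = -3  ✗
l₃∈[|l₁−l₂|,l₁+l₂]=[1,11], have l₃=2
Σlᵢ = 13 ⇒ odd

m_sum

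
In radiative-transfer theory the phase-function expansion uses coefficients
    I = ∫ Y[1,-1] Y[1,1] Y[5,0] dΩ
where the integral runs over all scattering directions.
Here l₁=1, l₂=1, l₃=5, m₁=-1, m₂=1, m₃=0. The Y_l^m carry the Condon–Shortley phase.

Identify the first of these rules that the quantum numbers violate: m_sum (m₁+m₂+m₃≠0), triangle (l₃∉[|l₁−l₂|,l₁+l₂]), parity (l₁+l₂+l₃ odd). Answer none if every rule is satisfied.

m₁+m₂+m₃ = -1 + 1 + 0 = 0  ✓
triangle: |1−1|=0 ≤ l₃=5 ≤ 1+1=2  ✗
parity: l₁+l₂+l₃ = 7 is odd

triangle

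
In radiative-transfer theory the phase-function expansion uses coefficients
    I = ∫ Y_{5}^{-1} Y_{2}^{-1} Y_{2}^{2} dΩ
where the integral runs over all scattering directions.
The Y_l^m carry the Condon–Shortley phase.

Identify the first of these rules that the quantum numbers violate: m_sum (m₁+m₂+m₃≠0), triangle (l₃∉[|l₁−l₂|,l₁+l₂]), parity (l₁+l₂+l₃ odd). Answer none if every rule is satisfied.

azimuthal sum: -1 − 1 + 2 = 0  ✓
3 ≤ 2 ≤ 7 (triangle on l)  ✗
L = 5 + 2 + 2 = 9 (odd)

triangle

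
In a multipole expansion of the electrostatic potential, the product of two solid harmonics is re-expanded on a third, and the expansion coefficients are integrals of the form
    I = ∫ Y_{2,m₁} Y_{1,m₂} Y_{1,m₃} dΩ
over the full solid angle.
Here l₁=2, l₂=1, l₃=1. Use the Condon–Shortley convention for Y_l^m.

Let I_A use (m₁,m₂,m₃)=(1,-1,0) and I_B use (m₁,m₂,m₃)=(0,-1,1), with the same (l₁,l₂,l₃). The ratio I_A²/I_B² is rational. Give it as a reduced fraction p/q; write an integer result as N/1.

3/1

l's match ⇒ only the (l;m) 3-j factors differ between A and B.
A: triangle coeff Δ(2,1,1) = 1/30; Σ_t [0,0]: t=0:+1/2 = 1/2; (3j)²=1/10 [(2 1 1; 1 -1 0)], sign=-1
B: triangle coeff Δ(2,1,1) = 1/30; Σ_t [0,0]: t=0:+1/4 = 1/4; (3j)²=1/30 [(2 1 1; 0 -1 1)], sign=+1
I_A²/I_B² = (1/10)/(1/30) = 3/1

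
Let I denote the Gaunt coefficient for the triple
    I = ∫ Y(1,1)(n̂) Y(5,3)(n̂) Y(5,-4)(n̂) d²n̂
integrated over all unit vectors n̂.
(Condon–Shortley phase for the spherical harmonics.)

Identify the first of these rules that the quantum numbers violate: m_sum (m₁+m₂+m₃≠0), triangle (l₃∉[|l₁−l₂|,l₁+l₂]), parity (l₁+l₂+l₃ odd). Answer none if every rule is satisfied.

parity

azimuthal sum: 1 + 3 − 4 = 0  ✓
4 ≤ 5 ≤ 6 (triangle on l)  ✓
L = 1 + 5 + 5 = 11 (odd)  ✗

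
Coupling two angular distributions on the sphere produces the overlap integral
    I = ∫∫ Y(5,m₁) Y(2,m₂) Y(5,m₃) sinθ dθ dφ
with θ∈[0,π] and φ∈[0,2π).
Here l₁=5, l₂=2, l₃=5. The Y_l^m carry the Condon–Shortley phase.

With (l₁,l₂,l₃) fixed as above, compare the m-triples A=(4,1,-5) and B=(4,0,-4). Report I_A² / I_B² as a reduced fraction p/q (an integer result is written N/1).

Same 5,2,5: normalisation and zero-m 3j drop out of the ratio.
A: Δ: 2! 8! 2! / 13! → 1/38610; sum: t=1:−1/80640 = -1/80640; 3j²(5 2 5; 4 1 -5) = Δ·Π!·Σ² = 9/286  (sign -1)
B: Δ: 2! 8! 2! / 13! → 1/38610; sum: t=0:+1/20160 t=1:−1/40320 = 1/40320; 3j²(5 2 5; 4 0 -4) = Δ·Π!·Σ² = 6/715  (sign -1)
I_A²/I_B² = (9/286)/(6/715) = 15/4

15/4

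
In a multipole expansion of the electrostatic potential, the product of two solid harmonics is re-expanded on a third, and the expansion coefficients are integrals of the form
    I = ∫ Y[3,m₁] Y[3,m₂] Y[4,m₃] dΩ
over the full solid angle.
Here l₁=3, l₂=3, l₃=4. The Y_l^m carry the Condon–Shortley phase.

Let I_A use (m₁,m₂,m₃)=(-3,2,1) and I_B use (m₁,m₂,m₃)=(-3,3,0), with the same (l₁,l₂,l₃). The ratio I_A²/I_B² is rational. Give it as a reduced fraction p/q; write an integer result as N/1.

Same 3,3,4: normalisation and zero-m 3j drop out of the ratio.
A: Δ: 2! 4! 4! / 11! → 1/34650; sum: t=2:+1/288 = 1/288; 3j²(3 3 4; -3 2 1) = Δ·Π!·Σ² = 5/231  (sign -1)
B: Δ: 2! 4! 4! / 11! → 1/34650; sum: t=2:+1/1152 = 1/1152; 3j²(3 3 4; -3 3 0) = Δ·Π!·Σ² = 1/154  (sign +1)
I_A²/I_B² = (5/231)/(1/154) = 10/3

10/3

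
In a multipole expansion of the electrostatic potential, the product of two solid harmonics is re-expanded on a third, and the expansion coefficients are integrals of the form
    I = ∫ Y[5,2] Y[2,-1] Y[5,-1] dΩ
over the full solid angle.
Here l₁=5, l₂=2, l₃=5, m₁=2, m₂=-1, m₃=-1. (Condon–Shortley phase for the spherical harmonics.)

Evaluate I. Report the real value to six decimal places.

0.104819

Rules hold: Σm=0, L=12 even, 3≤5≤7.
N = 11·5·11 = 605
Δ = 2!·8!·2!/13! = 1/38610
Racah Σ t=0..2: t=0:+1/2880 t=1:−1/576 t=2:+1/2880 = -1/960
⇒ 3j(5 2 5; 0 0 0)² = 10/429, sgn +1
Racah Σ t=0..1: t=0:+1/1440 t=1:−1/2880 = 1/2880
⇒ 3j(5 2 5; 2 -1 -1)² = 7/715, sgn +1
4πI² = N·(3j₀)²·(3jₘ)² = 70/507
I = +1·√(0.138067/4π) = 0.10481902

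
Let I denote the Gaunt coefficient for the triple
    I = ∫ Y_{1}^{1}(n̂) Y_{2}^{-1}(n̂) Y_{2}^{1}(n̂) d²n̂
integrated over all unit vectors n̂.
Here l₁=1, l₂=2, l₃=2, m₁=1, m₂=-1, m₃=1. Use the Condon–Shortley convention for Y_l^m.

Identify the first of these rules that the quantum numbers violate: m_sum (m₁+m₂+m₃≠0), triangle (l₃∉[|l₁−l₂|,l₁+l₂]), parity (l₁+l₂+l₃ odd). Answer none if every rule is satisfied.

m₁+m₂+m₃ = 1 − 1 + 1 = 1  ✗
triangle: |1−2|=1 ≤ l₃=2 ≤ 1+2=3
parity: l₁+l₂+l₃ = 5 is odd

m_sum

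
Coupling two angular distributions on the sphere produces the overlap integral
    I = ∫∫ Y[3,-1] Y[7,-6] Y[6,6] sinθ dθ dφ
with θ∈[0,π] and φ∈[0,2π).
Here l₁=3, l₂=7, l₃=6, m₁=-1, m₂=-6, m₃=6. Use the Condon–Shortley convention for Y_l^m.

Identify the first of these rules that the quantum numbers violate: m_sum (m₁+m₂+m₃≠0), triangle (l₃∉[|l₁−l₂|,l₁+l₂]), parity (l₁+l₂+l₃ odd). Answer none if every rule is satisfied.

azimuthal sum: -1 − 6 + 6 = -1  ✗
4 ≤ 6 ≤ 10 (triangle on l)
L = 3 + 7 + 6 = 16 (even)

m_sum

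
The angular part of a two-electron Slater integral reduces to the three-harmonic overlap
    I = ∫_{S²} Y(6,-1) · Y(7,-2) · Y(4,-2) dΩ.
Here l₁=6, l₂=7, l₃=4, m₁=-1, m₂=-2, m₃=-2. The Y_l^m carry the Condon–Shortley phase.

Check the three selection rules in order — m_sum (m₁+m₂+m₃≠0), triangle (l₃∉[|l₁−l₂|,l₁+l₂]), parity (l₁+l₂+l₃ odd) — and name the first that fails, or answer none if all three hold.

m₁+m₂+m₃ = -1 − 2 − 2 = -5  ✗
triangle: |6−7|=1 ≤ l₃=4 ≤ 6+7=13
parity: l₁+l₂+l₃ = 17 is odd

m_sum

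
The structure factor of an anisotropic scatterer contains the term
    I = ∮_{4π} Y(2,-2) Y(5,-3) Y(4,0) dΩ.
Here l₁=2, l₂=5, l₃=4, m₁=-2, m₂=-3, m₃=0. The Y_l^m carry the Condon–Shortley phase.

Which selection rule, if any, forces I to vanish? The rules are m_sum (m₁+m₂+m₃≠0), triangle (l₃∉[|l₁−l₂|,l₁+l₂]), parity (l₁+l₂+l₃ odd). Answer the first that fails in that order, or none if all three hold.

m_sum

Σmᵢ = -5  ✗
l₃∈[|l₁−l₂|,l₁+l₂]=[3,7], have l₃=4
Σlᵢ = 11 ⇒ odd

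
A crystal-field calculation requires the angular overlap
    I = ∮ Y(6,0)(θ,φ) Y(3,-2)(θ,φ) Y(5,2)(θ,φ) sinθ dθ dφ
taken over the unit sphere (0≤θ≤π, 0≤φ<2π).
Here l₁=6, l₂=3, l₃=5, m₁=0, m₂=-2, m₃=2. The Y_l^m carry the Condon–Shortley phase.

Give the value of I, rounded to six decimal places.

Rules hold: Σm=0, L=14 even, 3≤5≤9.
N = 13·7·11 = 1001
Δ = 4!·8!·2!/15! = 1/675675
Racah Σ t=1..3: t=1:−1/8640 t=2:+1/2304 t=3:−1/8640 = 7/34560
⇒ 3j(6 3 5; 0 0 0)² = 7/429, sgn -1
Racah Σ t=0..1: t=0:+1/34560 t=1:−1/8640 = -1/11520
⇒ 3j(6 3 5; 0 -2 2)² = 3/143, sgn +1
4πI² = N·(3j₀)²·(3jₘ)² = 49/143
I = -1·√(0.342657/4π) = -0.16512966

-0.165130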